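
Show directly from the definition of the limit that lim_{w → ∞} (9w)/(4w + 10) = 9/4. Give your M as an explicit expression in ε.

M = (45/8)/ε

Let ε > 0. We seek M > 0 such that w > M implies |(9w)/(4w + 10) − (9/4)| < ε.
(9w)/(4w + 10) − (9/4) = (4(9w) − 9(4w + 10)) / (4(4w + 10)) = -90/(4(4w + 10)).
For w > 0 we have 4w + 10 > 4w, so |(9w)/(4w + 10) − (9/4)| = 90/(4(4w + 10)) < 90/(4·4w) = (45/8)/w.
Thus |(9w)/(4w + 10) − (9/4)| < ε whenever w > (45/8)/ε.
Take M = (45/8)/ε. If w > M then |(9w)/(4w + 10) − (9/4)| < (45/8)/w < ε.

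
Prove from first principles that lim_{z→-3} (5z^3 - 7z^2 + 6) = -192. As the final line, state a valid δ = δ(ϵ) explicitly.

δ = min(1, ϵ/234)

Let ϵ > 0 be given. We want δ > 0 such that 0 < |z + 3| < δ implies |(5z^3 - 7z^2 + 6) + 192| < ϵ.
(5z^3 - 7z^2 + 6) + 192 = 5z^3 - 7z^2 + 198 = (z + 3)(5z^2 - 22z + 66).
So |(5z^3 - 7z^2 + 6) + 192| = |z + 3|·|5z^2 - 22z + 66|.
Assume first that |z + 3| < 1, so |z| < 4. Then |5z^2 - 22z + 66| ≤ 5·4^2 + 22·4 + 66 = 234.
Hence |(5z^3 - 7z^2 + 6) + 192| ≤ 234|z + 3| < ϵ provided |z + 3| < ϵ/234.
Take δ = min(1, ϵ/234). Then 0 < |z + 3| < δ gives both |z + 3| < 1 and |z + 3| < ϵ/234, so |(5z^3 - 7z^2 + 6) + 192| < ϵ.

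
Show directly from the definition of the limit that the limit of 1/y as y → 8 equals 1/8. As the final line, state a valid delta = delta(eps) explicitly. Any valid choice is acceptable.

delta = min(4, 32eps)

Suppose eps > 0. We seek delta > 0 such that 0 < |y − 8| < delta implies |1/y − (1/8)| < eps.
|1/y − (1/8)| = |8 − y|/(8·|y|) = |y − 8|/(8|y|).
Require delta ≤ 4 so that |y| > 8 − 4 = 4, hence 8|y| > 32.
Then |1/y − (1/8)| < |y − 8|/32, which is < eps when |y − 8| < 32eps.
Take delta = min(4, 32eps). Then 0 < |y − 8| < delta gives both |y − 8| < 4 and |y − 8| < 32eps, so |1/y − (1/8)| < eps.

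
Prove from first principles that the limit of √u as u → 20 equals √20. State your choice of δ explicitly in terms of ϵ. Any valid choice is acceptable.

δ = min(20, √20·ϵ)

Let ϵ > 0 be given. We want δ > 0 such that 0 < |u − 20| < δ implies |√u − √20| < ϵ.
Multiplying by the conjugate, |√u − √20| = |u − 20|/(√u + √20).
Restrict δ ≤ 20 so that |u − 20| < 20 forces u > 0, and then √u + √20 > √20.
Hence |√u − √20| < |u − 20|/√20, which is < ϵ once |u − 20| < √20·ϵ.
Take δ = min(20, √20·ϵ). If 0 < |u − 20| < δ then u > 0 and |√u − √20| < |u − 20|/√20 < ϵ.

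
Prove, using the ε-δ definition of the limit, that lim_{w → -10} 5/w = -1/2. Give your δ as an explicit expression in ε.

Suppose ε > 0. We seek δ > 0 such that 0 < |w + 10| < δ implies |5/w + 1/2| < ε.
|5/w + 1/2| = 5·|-10 − w|/(10·|w|) = 5|w + 10|/(10|w|).
Require δ ≤ 5 so that |w| > 10 − 5 = 5, hence 10|w| > 50.
Then |5/w + 1/2| < 5|w + 10|/50, which is < ε when |w + 10| < 10ε.
Take δ = min(5, 10ε). Then 0 < |w + 10| < δ gives both |w + 10| < 5 and |w + 10| < 10ε, so |5/w + 1/2| < ε.

δ = min(5, 10ε)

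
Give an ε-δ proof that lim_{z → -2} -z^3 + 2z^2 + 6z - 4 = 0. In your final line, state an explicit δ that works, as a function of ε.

δ = min(2, ε/34)

Let ε > 0 be given. We want δ > 0 such that 0 < |z + 2| < δ implies |(-z^3 + 2z^2 + 6z - 4)| < ε.
(-z^3 + 2z^2 + 6z - 4) = -z^3 + 2z^2 + 6z - 4 = (z + 2)(-z^2 + 4z - 2).
So |(-z^3 + 2z^2 + 6z - 4)| = |z + 2|·|-z^2 + 4z - 2|.
Assume first that |z + 2| < 2, so |z| < 4. Then |-z^2 + 4z - 2| ≤ 4^2 + 4·4 + 2 = 34.
Hence |(-z^3 + 2z^2 + 6z - 4)| ≤ 34|z + 2| < ε provided |z + 2| < ε/34.
Take δ = min(2, ε/34). Then 0 < |z + 2| < δ gives both |z + 2| < 2 and |z + 2| < ε/34, so |(-z^3 + 2z^2 + 6z - 4)| < ε.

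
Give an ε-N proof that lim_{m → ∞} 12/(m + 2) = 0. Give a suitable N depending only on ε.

Let ε > 0 be given. For m ≥ 1, |12/(m + 2) − 0| = 12/(m + 2) ≤ 12/m.
We need 12/m < ε, i.e. m > 12/ε.
Take N = 12/ε. If m > N then |12/(m + 2)| ≤ 12/m < ε.

N = 12/ε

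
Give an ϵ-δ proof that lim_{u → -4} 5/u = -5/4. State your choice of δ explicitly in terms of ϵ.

δ = min(2, (8/5)ϵ)

Fix ϵ > 0. We seek δ > 0 such that 0 < |u + 4| < δ implies |5/u + 5/4| < ϵ.
|5/u + 5/4| = 5·|-4 − u|/(4·|u|) = 5|u + 4|/(4|u|).
Require δ ≤ 2 so that |u| > 4 − 2 = 2, hence 4|u| > 8.
Then |5/u + 5/4| < 5|u + 4|/8, which is < ϵ when |u + 4| < (8/5)ϵ.
Take δ = min(2, (8/5)ϵ). Then 0 < |u + 4| < δ gives both |u + 4| < 2 and |u + 4| < (8/5)ϵ, so |5/u + 5/4| < ϵ.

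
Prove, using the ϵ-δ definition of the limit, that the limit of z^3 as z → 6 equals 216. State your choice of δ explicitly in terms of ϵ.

Let ϵ > 0 be given. We seek δ > 0 with 0 < |z − 6| < δ ⇒ |z^3 − 216| < ϵ.
Factor: z^3 − 216 = (z − 6)(z^2 + 6z + 36), so |z^3 − 216| = |z − 6|·|z^2 + 6z + 36|.
Impose δ ≤ 1 so that |z| < 7; then |z^2 + 6z + 36| ≤ 127.
Hence |z^3 − 216| ≤ 127|z − 6|, which is < ϵ once |z − 6| < ϵ/127.
Take δ = min(1, ϵ/127). If 0 < |z − 6| < δ then both bounds hold and |z^3 − 216| ≤ 127|z − 6| < 127·(ϵ/127) = ϵ.

δ = min(1, ϵ/127)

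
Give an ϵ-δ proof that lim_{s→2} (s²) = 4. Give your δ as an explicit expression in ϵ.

Suppose ϵ > 0. We seek δ > 0 with 0 < |s − 2| < δ ⇒ |s² − 4| < ϵ.
Factor: s² − 4 = (s − 2)(s + 2), so |s² − 4| = |s − 2|·|s + 2|.
Impose δ ≤ 1 so that |s| < 3; then |s + 2| ≤ 5.
Hence |s² − 4| ≤ 5|s − 2|, which is < ϵ once |s − 2| < ϵ/5.
Take δ = min(1, ϵ/5). If 0 < |s − 2| < δ then both bounds hold and |s² − 4| ≤ 5|s − 2| < 5·(ϵ/5) = ϵ.

δ = min(1, ϵ/5)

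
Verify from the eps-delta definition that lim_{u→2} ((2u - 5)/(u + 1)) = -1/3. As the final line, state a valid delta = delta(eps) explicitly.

Suppose eps > 0. We want delta > 0 with 0 < |u − 2| < delta ⇒ |(2u - 5)/(u + 1) + 1/3| < eps.
Combining over a common denominator, (2u - 5)/(u + 1) + 1/3 = [(2u - 5)·3 − (-1)·(u + 1)] / [3·(u + 1)] = 7(u − 2) / (3(u + 1)).
So |(2u - 5)/(u + 1) + 1/3| = 7|u − 2| / (3·|u + 1|).
Require delta ≤ 3/2, so |u + 1| ≥ |3| − |u − 2| > 3 − 3/2 = 3/2.
Hence |(2u - 5)/(u + 1) + 1/3| < 7|u − 2|/(3·(3/2)) = (14/9)|u − 2|, which is < eps once |u − 2| < (9/14)eps.
Take delta = min(3/2, (9/14)eps). Then 0 < |u − 2| < delta forces both bounds, so |(2u - 5)/(u + 1) + 1/3| < eps.

delta = min(3/2, (9/14)eps)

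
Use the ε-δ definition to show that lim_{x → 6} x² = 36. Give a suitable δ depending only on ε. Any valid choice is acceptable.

Let ε > 0. We seek δ > 0 with 0 < |x − 6| < δ ⇒ |x² − 36| < ε.
Factor: x² − 36 = (x − 6)(x + 6), so |x² − 36| = |x − 6|·|x + 6|.
Impose δ ≤ 1 so that |x| < 7; then |x + 6| ≤ 13.
Hence |x² − 36| ≤ 13|x − 6|, which is < ε once |x − 6| < ε/13.
Take δ = min(1, ε/13). If 0 < |x − 6| < δ then both bounds hold and |x² − 36| ≤ 13|x − 6| < 13·(ε/13) = ε.

δ = min(1, ε/13)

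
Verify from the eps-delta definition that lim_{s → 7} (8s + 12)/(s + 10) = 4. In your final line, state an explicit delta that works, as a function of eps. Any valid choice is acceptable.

Fix eps > 0. We want delta > 0 with 0 < |s − 7| < delta ⇒ |(8s + 12)/(s + 10) − 4| < eps.
Combining over a common denominator, (8s + 12)/(s + 10) − 4 = [(8s + 12)·17 − 68·(s + 10)] / [17·(s + 10)] = 68(s − 7) / (17(s + 10)).
So |(8s + 12)/(s + 10) − 4| = 68|s − 7| / (17·|s + 10|).
Restrict delta ≤ 17/2. Then |s − 7| < 17/2 gives |s + 10| = |(s − 7) + 17| ≥ 17 − 17/2 = 17/2.
Hence |(8s + 12)/(s + 10) − 4| < 68|s − 7|/(17·(17/2)) = (8/17)|s − 7|, which is < eps once |s − 7| < (17/8)eps.
Take delta = min(17/2, (17/8)eps). Then 0 < |s − 7| < delta forces both bounds, so |(8s + 12)/(s + 10) − 4| < eps.

delta = min(17/2, (17/8)eps)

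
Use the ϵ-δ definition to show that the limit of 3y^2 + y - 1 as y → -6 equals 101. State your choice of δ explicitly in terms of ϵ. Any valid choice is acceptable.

Fix ϵ > 0. We want δ > 0 such that 0 < |y + 6| < δ implies |(3y^2 + y - 1) − 101| < ϵ.
(3y^2 + y - 1) − 101 = 3y^2 + y - 102 = (y + 6)(3y - 17).
So |(3y^2 + y - 1) − 101| = |y + 6|·|3y - 17|.
Assume first that |y + 6| < 1, so |y| < 7. Then |3y - 17| ≤ 3·7 + 17 = 38.
Hence |(3y^2 + y - 1) − 101| ≤ 38|y + 6| < ϵ provided |y + 6| < ϵ/38.
Take δ = min(1, ϵ/38). Then 0 < |y + 6| < δ gives both |y + 6| < 1 and |y + 6| < ϵ/38, so |(3y^2 + y - 1) − 101| < ϵ.

δ = min(1, ϵ/38)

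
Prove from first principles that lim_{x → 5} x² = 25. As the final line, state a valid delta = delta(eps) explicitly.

delta = min(1, eps/11)

Suppose eps > 0. We seek delta > 0 with 0 < |x − 5| < delta ⇒ |x² − 25| < eps.
Factor: x² − 25 = (x − 5)(x + 5), so |x² − 25| = |x − 5|·|x + 5|.
Restrict delta ≤ 1. Then |x − 5| < 1 gives |x| < 6, so by the triangle inequality |x + 5| ≤ 6 + 5 = 11.
Hence |x² − 25| ≤ 11|x − 5|, which is < eps once |x − 5| < eps/11.
Take delta = min(1, eps/11). If 0 < |x − 5| < delta then both bounds hold and |x² − 25| ≤ 11|x − 5| < 11·(eps/11) = eps.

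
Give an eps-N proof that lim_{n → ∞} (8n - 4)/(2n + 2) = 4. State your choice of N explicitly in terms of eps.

N = 6/eps

Let eps > 0 be given. For n ≥ 1, |(8n - 4)/(2n + 2) − 4| = |-24|/(2(2n + 2)) = 24/(2(2n + 2)).
Since 2n + 2 ≥ 2n for n ≥ 1, this is ≤ 24/(2·2n) = 6/n.
So |(8n - 4)/(2n + 2) − 4| < eps whenever n > 6/eps.
Take N = 6/eps. If n > N then |(8n - 4)/(2n + 2) − 4| ≤ 6/n < eps.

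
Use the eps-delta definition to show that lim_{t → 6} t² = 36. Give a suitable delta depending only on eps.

delta = min(2, eps/14)

Fix eps > 0. We seek delta > 0 with 0 < |t − 6| < delta ⇒ |t² − 36| < eps.
Factor: t² − 36 = (t − 6)(t + 6), so |t² − 36| = |t − 6|·|t + 6|.
Restrict delta ≤ 2. Then |t − 6| < 2 gives |t| < 8, so by the triangle inequality |t + 6| ≤ 8 + 6 = 14.
Hence |t² − 36| ≤ 14|t − 6|, which is < eps once |t − 6| < eps/14.
Take delta = min(2, eps/14). If 0 < |t − 6| < delta then both bounds hold and |t² − 36| ≤ 14|t − 6| < 14·(eps/14) = eps.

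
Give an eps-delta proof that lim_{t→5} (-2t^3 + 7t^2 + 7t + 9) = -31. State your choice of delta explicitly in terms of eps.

Let eps > 0 be given. We want delta > 0 such that 0 < |t − 5| < delta implies |(-2t^3 + 7t^2 + 7t + 9) + 31| < eps.
(-2t^3 + 7t^2 + 7t + 9) + 31 = -2t^3 + 7t^2 + 7t + 40 = (t − 5)(-2t^2 - 3t - 8).
So |(-2t^3 + 7t^2 + 7t + 9) + 31| = |t − 5|·|-2t^2 - 3t - 8|.
Require delta ≤ 1. Then |t − 5| < 1 gives |t| < 6, and by the triangle inequality |-2t^2 - 3t - 8| ≤ 2·6^2 + 3·6 + 8 = 98.
Hence |(-2t^3 + 7t^2 + 7t + 9) + 31| ≤ 98|t − 5| < eps provided |t − 5| < eps/98.
Take delta = min(1, eps/98). Then 0 < |t − 5| < delta gives both |t − 5| < 1 and |t − 5| < eps/98, so |(-2t^3 + 7t^2 + 7t + 9) + 31| < eps.

delta = min(1, eps/98)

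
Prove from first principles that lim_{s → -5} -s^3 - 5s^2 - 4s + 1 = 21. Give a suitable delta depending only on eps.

Fix eps > 0. We want delta > 0 such that 0 < |s + 5| < delta implies |(-s^3 - 5s^2 - 4s + 1) − 21| < eps.
(-s^3 - 5s^2 - 4s + 1) − 21 = -s^3 - 5s^2 - 4s - 20 = (s + 5)(-s^2 - 4).
So |(-s^3 - 5s^2 - 4s + 1) − 21| = |s + 5|·|-s^2 - 4|.
Assume first that |s + 5| < 1, so |s| < 6. Then |-s^2 - 4| ≤ 6^2 + 4 = 40.
Hence |(-s^3 - 5s^2 - 4s + 1) − 21| ≤ 40|s + 5| < eps provided |s + 5| < eps/40.
Choosing delta = min(1, eps/40) ensures both conditions, hence |(-s^3 - 5s^2 - 4s + 1) − 21| < eps.

delta = min(1, eps/40)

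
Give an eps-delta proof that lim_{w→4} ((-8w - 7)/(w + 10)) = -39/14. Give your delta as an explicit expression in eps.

delta = min(7, (98/73)eps)

Let eps > 0. We want delta > 0 with 0 < |w − 4| < delta ⇒ |(-8w - 7)/(w + 10) + 39/14| < eps.
Combining over a common denominator, (-8w - 7)/(w + 10) + 39/14 = [(-8w - 7)·14 − (-39)·(w + 10)] / [14·(w + 10)] = -73(w − 4) / (14(w + 10)).
So |(-8w - 7)/(w + 10) + 39/14| = 73|w − 4| / (14·|w + 10|).
Require delta ≤ 7, so |w + 10| ≥ |14| − |w − 4| > 14 − 7 = 7.
Hence |(-8w - 7)/(w + 10) + 39/14| < 73|w − 4|/(14·7) = (73/98)|w − 4|, which is < eps once |w − 4| < (98/73)eps.
Take delta = min(7, (98/73)eps). Then 0 < |w − 4| < delta forces both bounds, so |(-8w - 7)/(w + 10) + 39/14| < eps.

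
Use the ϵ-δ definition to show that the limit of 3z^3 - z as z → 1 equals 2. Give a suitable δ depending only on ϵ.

Fix ϵ > 0. We want δ > 0 such that 0 < |z − 1| < δ implies |(3z^3 - z) − 2| < ϵ.
(3z^3 - z) − 2 = 3z^3 - z - 2 = (z − 1)(3z^2 + 3z + 2).
So |(3z^3 - z) − 2| = |z − 1|·|3z^2 + 3z + 2|.
Require δ ≤ 1. Then |z − 1| < 1 gives |z| < 2, and by the triangle inequality |3z^2 + 3z + 2| ≤ 3·2^2 + 3·2 + 2 = 20.
Hence |(3z^3 - z) − 2| ≤ 20|z − 1| < ϵ provided |z − 1| < ϵ/20.
Take δ = min(1, ϵ/20). Then 0 < |z − 1| < δ gives both |z − 1| < 1 and |z − 1| < ϵ/20, so |(3z^3 - z) − 2| < ϵ.

δ = min(1, ϵ/20)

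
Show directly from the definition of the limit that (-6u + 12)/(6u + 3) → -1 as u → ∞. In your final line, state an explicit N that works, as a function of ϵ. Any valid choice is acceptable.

Fix ϵ > 0. We seek N > 0 such that u > N implies |(-6u + 12)/(6u + 3) + 1| < ϵ.
(-6u + 12)/(6u + 3) + 1 = (6(-6u + 12) − (-6)(6u + 3)) / (6(6u + 3)) = 90/(6(6u + 3)).
For u > 0 we have 6u + 3 > 6u, so |(-6u + 12)/(6u + 3) + 1| = 90/(6(6u + 3)) < 90/(6·6u) = (5/2)/u.
Thus |(-6u + 12)/(6u + 3) + 1| < ϵ whenever u > (5/2)/ϵ.
Take N = (5/2)/ϵ. If u > N then |(-6u + 12)/(6u + 3) + 1| < (5/2)/u < ϵ.

N = (5/2)/ϵ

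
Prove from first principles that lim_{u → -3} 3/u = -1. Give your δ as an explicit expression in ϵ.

Let ϵ > 0 be given. We seek δ > 0 such that 0 < |u + 3| < δ implies |3/u + 1| < ϵ.
|3/u + 1| = 3·|-3 − u|/(3·|u|) = 3|u + 3|/(3|u|).
Require δ ≤ 3/2 so that |u| > 3 − 3/2 = 3/2, hence 3|u| > 9/2.
Then |3/u + 1| < 3|u + 3|/(9/2), which is < ϵ when |u + 3| < (3/2)ϵ.
Take δ = min(3/2, (3/2)ϵ). Then 0 < |u + 3| < δ gives both |u + 3| < 3/2 and |u + 3| < (3/2)ϵ, so |3/u + 1| < ϵ.

δ = min(3/2, (3/2)ϵ)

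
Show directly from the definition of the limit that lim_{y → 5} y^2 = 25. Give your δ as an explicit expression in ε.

Fix ε > 0. We seek δ > 0 with 0 < |y − 5| < δ ⇒ |y^2 − 25| < ε.
Factor: y^2 − 25 = (y − 5)(y + 5), so |y^2 − 25| = |y − 5|·|y + 5|.
Impose δ ≤ 2 so that |y| < 7; then |y + 5| ≤ 12.
Hence |y^2 − 25| ≤ 12|y − 5|, which is < ε once |y − 5| < ε/12.
Take δ = min(2, ε/12). If 0 < |y − 5| < δ then both bounds hold and |y^2 − 25| ≤ 12|y − 5| < 12·(ε/12) = ε.

δ = min(2, ε/12)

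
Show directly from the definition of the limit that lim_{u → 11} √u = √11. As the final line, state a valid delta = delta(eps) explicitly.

Suppose eps > 0. We want delta > 0 such that 0 < |u − 11| < delta implies |√u − √11| < eps.
Rationalise: √u − √11 = (u − 11)/(√u + √11), so |√u − √11| = |u − 11|/(√u + √11).
Restrict delta ≤ 11 so that |u − 11| < 11 forces u > 0, and then √u + √11 > √11.
Hence |√u − √11| < |u − 11|/√11, which is < eps once |u − 11| < √11·eps.
Take delta = min(11, √11·eps). If 0 < |u − 11| < delta then u > 0 and |√u − √11| < |u − 11|/√11 < eps.

delta = min(11, √11·eps)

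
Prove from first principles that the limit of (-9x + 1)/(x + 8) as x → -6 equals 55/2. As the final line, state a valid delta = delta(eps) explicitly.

Let eps > 0. We want delta > 0 with 0 < |x + 6| < delta ⇒ |(-9x + 1)/(x + 8) − (55/2)| < eps.
Combining over a common denominator, (-9x + 1)/(x + 8) − (55/2) = [(-9x + 1)·2 − 55·(x + 8)] / [2·(x + 8)] = -73(x + 6) / (2(x + 8)).
So |(-9x + 1)/(x + 8) − (55/2)| = 73|x + 6| / (2·|x + 8|).
Restrict delta ≤ 1. Then |x + 6| < 1 gives |x + 8| = |(x + 6) + 2| ≥ 2 − 1 = 1.
Hence |(-9x + 1)/(x + 8) − (55/2)| < 73|x + 6|/(2·1) = (73/2)|x + 6|, which is < eps once |x + 6| < (2/73)eps.
Take delta = min(1, (2/73)eps). Then 0 < |x + 6| < delta forces both bounds, so |(-9x + 1)/(x + 8) − (55/2)| < eps.

delta = min(1, (2/73)eps)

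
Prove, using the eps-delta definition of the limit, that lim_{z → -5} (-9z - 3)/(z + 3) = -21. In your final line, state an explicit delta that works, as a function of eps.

delta = min(1, (1/12)eps)

Suppose eps > 0. We want delta > 0 with 0 < |z + 5| < delta ⇒ |(-9z - 3)/(z + 3) + 21| < eps.
Combining over a common denominator, (-9z - 3)/(z + 3) + 21 = [(-9z - 3)·(-2) − 42·(z + 3)] / [(-2)·(z + 3)] = -24(z + 5) / ((-2)(z + 3)).
So |(-9z - 3)/(z + 3) + 21| = 24|z + 5| / (2·|z + 3|).
Restrict delta ≤ 1. Then |z + 5| < 1 gives |z + 3| = |(z + 5) + (-2)| ≥ 2 − 1 = 1.
Hence |(-9z - 3)/(z + 3) + 21| < 24|z + 5|/(2·1) = 12|z + 5|, which is < eps once |z + 5| < (1/12)eps.
Take delta = min(1, (1/12)eps). Then 0 < |z + 5| < delta forces both bounds, so |(-9z - 3)/(z + 3) + 21| < eps.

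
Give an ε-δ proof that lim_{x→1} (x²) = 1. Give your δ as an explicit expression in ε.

Suppose ε > 0. We seek δ > 0 with 0 < |x − 1| < δ ⇒ |x² − 1| < ε.
Factor: x² − 1 = (x − 1)(x + 1), so |x² − 1| = |x − 1|·|x + 1|.
Restrict δ ≤ 2. Then |x − 1| < 2 gives |x| < 3, so by the triangle inequality |x + 1| ≤ 3 + 1 = 4.
Hence |x² − 1| ≤ 4|x − 1|, which is < ε once |x − 1| < ε/4.
Take δ = min(2, ε/4). If 0 < |x − 1| < δ then both bounds hold and |x² − 1| ≤ 4|x − 1| < 4·(ε/4) = ε.

δ = min(2, ε/4)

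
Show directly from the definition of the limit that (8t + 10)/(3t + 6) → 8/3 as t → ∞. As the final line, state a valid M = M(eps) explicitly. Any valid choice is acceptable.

Fix eps > 0. We seek M > 0 such that t > M implies |(8t + 10)/(3t + 6) − (8/3)| < eps.
(8t + 10)/(3t + 6) − (8/3) = (3(8t + 10) − 8(3t + 6)) / (3(3t + 6)) = -18/(3(3t + 6)).
For t > 0 we have 3t + 6 > 3t, so |(8t + 10)/(3t + 6) − (8/3)| = 18/(3(3t + 6)) < 18/(3·3t) = 2/t.
Thus |(8t + 10)/(3t + 6) − (8/3)| < eps whenever t > 2/eps.
Take M = 2/eps. If t > M then |(8t + 10)/(3t + 6) − (8/3)| < 2/t < eps.

M = 2/eps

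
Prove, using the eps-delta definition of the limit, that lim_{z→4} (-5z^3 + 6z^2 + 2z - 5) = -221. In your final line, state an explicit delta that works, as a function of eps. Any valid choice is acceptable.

Suppose eps > 0. We want delta > 0 such that 0 < |z − 4| < delta implies |(-5z^3 + 6z^2 + 2z - 5) + 221| < eps.
(-5z^3 + 6z^2 + 2z - 5) + 221 = -5z^3 + 6z^2 + 2z + 216 = (z − 4)(-5z^2 - 14z - 54).
So |(-5z^3 + 6z^2 + 2z - 5) + 221| = |z − 4|·|-5z^2 - 14z - 54|.
Assume first that |z − 4| < 1, so |z| < 5. Then |-5z^2 - 14z - 54| ≤ 5·5^2 + 14·5 + 54 = 249.
Hence |(-5z^3 + 6z^2 + 2z - 5) + 221| ≤ 249|z − 4| < eps provided |z − 4| < eps/249.
Take delta = min(1, eps/249). Then 0 < |z − 4| < delta gives both |z − 4| < 1 and |z − 4| < eps/249, so |(-5z^3 + 6z^2 + 2z - 5) + 221| < eps.

delta = min(1, eps/249)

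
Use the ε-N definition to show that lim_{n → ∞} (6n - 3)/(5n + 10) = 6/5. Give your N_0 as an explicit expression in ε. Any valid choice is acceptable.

Suppose ε > 0. For n ≥ 1, |(6n - 3)/(5n + 10) − (6/5)| = |-75|/(5(5n + 10)) = 75/(5(5n + 10)).
Since 5n + 10 ≥ 5n for n ≥ 1, this is ≤ 75/(5·5n) = 3/n.
So |(6n - 3)/(5n + 10) − (6/5)| < ε whenever n > 3/ε.
Take N_0 = 3/ε. If n > N_0 then |(6n - 3)/(5n + 10) − (6/5)| ≤ 3/n < ε.

N_0 = 3/ε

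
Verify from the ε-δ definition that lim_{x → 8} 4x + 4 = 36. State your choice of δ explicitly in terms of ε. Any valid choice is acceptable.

δ = ε/4

Fix ε > 0. We need δ > 0 so that 0 < |x − 8| < δ implies |(4x + 4) − 36| < ε.
|(4x + 4) − 36| = |4x - 32| = 4|x − 8|.
So 4|x − 8| < ε exactly when |x − 8| < ε/4.
Choosing δ = ε/4 gives |(4x + 4) − 36| = 4|x − 8| < ε whenever |x − 8| < δ.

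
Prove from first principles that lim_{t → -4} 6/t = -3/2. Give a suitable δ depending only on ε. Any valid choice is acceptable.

Let ε > 0. We seek δ > 0 such that 0 < |t + 4| < δ implies |6/t + 3/2| < ε.
|6/t + 3/2| = 6·|-4 − t|/(4·|t|) = 6|t + 4|/(4|t|).
Restrict δ ≤ 2. Then |t + 4| < 2 gives |t| > 2, so 4|t| > 8.
Then |6/t + 3/2| < 6|t + 4|/8, which is < ε when |t + 4| < (4/3)ε.
Take δ = min(2, (4/3)ε). Then 0 < |t + 4| < δ gives both |t + 4| < 2 and |t + 4| < (4/3)ε, so |6/t + 3/2| < ε.

δ = min(2, (4/3)ε)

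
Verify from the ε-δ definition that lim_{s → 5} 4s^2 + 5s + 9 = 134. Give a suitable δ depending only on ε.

δ = min(2, ε/53)

Suppose ε > 0. We want δ > 0 such that 0 < |s − 5| < δ implies |(4s^2 + 5s + 9) − 134| < ε.
(4s^2 + 5s + 9) − 134 = 4s^2 + 5s - 125 = (s − 5)(4s + 25).
So |(4s^2 + 5s + 9) − 134| = |s − 5|·|4s + 25|.
Assume first that |s − 5| < 2, so |s| < 7. Then |4s + 25| ≤ 4·7 + 25 = 53.
Hence |(4s^2 + 5s + 9) − 134| ≤ 53|s − 5| < ε provided |s − 5| < ε/53.
Take δ = min(2, ε/53). Then 0 < |s − 5| < δ gives both |s − 5| < 2 and |s − 5| < ε/53, so |(4s^2 + 5s + 9) − 134| < ε.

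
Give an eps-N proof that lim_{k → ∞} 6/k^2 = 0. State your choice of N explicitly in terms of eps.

Suppose eps > 0. For k ≥ 1, |6/k^2 − 0| = 6/k^2.
6/k^2 < eps ⇔ k^2 > 6/eps ⇔ k > (6/eps)^{1/2}.
Take N = (6/eps)^{1/2}. Then k > N implies 6/k^2 < eps.

N = (6/eps)^{1/2}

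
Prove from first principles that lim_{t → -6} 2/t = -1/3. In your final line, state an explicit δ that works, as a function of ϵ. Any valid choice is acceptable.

Let ϵ > 0 be given. We seek δ > 0 such that 0 < |t + 6| < δ implies |2/t + 1/3| < ϵ.
|2/t + 1/3| = 2·|-6 − t|/(6·|t|) = 2|t + 6|/(6|t|).
Restrict δ ≤ 3. Then |t + 6| < 3 gives |t| > 3, so 6|t| > 18.
Then |2/t + 1/3| < 2|t + 6|/18, which is < ϵ when |t + 6| < 9ϵ.
Take δ = min(3, 9ϵ). Then 0 < |t + 6| < δ gives both |t + 6| < 3 and |t + 6| < 9ϵ, so |2/t + 1/3| < ϵ.

δ = min(3, 9ϵ)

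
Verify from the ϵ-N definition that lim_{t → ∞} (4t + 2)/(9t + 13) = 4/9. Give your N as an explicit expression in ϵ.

N = (34/81)/ϵ

Let ϵ > 0. We seek N > 0 such that t > N implies |(4t + 2)/(9t + 13) − (4/9)| < ϵ.
(4t + 2)/(9t + 13) − (4/9) = (9(4t + 2) − 4(9t + 13)) / (9(9t + 13)) = -34/(9(9t + 13)).
For t > 0 we have 9t + 13 > 9t, so |(4t + 2)/(9t + 13) − (4/9)| = 34/(9(9t + 13)) < 34/(9·9t) = (34/81)/t.
Thus |(4t + 2)/(9t + 13) − (4/9)| < ϵ whenever t > (34/81)/ϵ.
Take N = (34/81)/ϵ. If t > N then |(4t + 2)/(9t + 13) − (4/9)| < (34/81)/t < ϵ.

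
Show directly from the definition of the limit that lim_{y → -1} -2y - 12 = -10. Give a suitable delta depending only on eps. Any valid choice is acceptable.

Suppose eps > 0. We need delta > 0 so that 0 < |y + 1| < delta implies |(-2y - 12) + 10| < eps.
|(-2y - 12) + 10| = |-2y - 2| = 2|y + 1|.
Thus it suffices that |y + 1| < eps/2.
Take delta = eps/2. If 0 < |y + 1| < delta then |(-2y - 12) + 10| = 2|y + 1| < 2·(eps/2) = eps.

delta = eps/2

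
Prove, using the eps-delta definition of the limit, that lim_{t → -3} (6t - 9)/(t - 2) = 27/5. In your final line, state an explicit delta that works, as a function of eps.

Let eps > 0 be given. We want delta > 0 with 0 < |t + 3| < delta ⇒ |(6t - 9)/(t - 2) − (27/5)| < eps.
Combining over a common denominator, (6t - 9)/(t - 2) − (27/5) = [(6t - 9)·(-5) − (-27)·(t - 2)] / [(-5)·(t - 2)] = -3(t + 3) / ((-5)(t - 2)).
So |(6t - 9)/(t - 2) − (27/5)| = 3|t + 3| / (5·|t − 2|).
Require delta ≤ 5/2, so |t − 2| ≥ |-5| − |t + 3| > 5 − 5/2 = 5/2.
Hence |(6t - 9)/(t - 2) − (27/5)| < 3|t + 3|/(5·(5/2)) = (6/25)|t + 3|, which is < eps once |t + 3| < (25/6)eps.
Take delta = min(5/2, (25/6)eps). Then 0 < |t + 3| < delta forces both bounds, so |(6t - 9)/(t - 2) − (27/5)| < eps.

delta = min(5/2, (25/6)eps)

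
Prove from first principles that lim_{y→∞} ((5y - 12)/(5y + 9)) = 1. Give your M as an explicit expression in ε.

M = (21/5)/ε

Suppose ε > 0. We seek M > 0 such that y > M implies |(5y - 12)/(5y + 9) − 1| < ε.
(5y - 12)/(5y + 9) − 1 = (5(5y - 12) − 5(5y + 9)) / (5(5y + 9)) = -105/(5(5y + 9)).
For y > 0 we have 5y + 9 > 5y, so |(5y - 12)/(5y + 9) − 1| = 105/(5(5y + 9)) < 105/(5·5y) = (21/5)/y.
Thus |(5y - 12)/(5y + 9) − 1| < ε whenever y > (21/5)/ε.
Take M = (21/5)/ε. If y > M then |(5y - 12)/(5y + 9) − 1| < (21/5)/y < ε.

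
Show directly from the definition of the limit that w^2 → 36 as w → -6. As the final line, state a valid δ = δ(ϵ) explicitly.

δ = min(2, ϵ/14)

Let ϵ > 0 be given. We seek δ > 0 with 0 < |w + 6| < δ ⇒ |w^2 − 36| < ϵ.
Factor: w^2 − 36 = (w + 6)(w - 6), so |w^2 − 36| = |w + 6|·|w - 6|.
Restrict δ ≤ 2. Then |w + 6| < 2 gives |w| < 8, so by the triangle inequality |w - 6| ≤ 8 + 6 = 14.
Hence |w^2 − 36| ≤ 14|w + 6|, which is < ϵ once |w + 6| < ϵ/14.
Take δ = min(2, ϵ/14). If 0 < |w + 6| < δ then both bounds hold and |w^2 − 36| ≤ 14|w + 6| < 14·(ϵ/14) = ϵ.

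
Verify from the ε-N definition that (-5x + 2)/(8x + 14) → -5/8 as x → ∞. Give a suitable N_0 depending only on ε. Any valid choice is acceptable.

Suppose ε > 0. We seek N_0 > 0 such that x > N_0 implies |(-5x + 2)/(8x + 14) + 5/8| < ε.
(-5x + 2)/(8x + 14) + 5/8 = (8(-5x + 2) − (-5)(8x + 14)) / (8(8x + 14)) = 86/(8(8x + 14)).
For x > 0 we have 8x + 14 > 8x, so |(-5x + 2)/(8x + 14) + 5/8| = 86/(8(8x + 14)) < 86/(8·8x) = (43/32)/x.
Thus |(-5x + 2)/(8x + 14) + 5/8| < ε whenever x > (43/32)/ε.
Take N_0 = (43/32)/ε. If x > N_0 then |(-5x + 2)/(8x + 14) + 5/8| < (43/32)/x < ε.

N_0 = (43/32)/ε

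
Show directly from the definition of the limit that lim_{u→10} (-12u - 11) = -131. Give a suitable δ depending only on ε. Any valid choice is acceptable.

δ = ε/12

Suppose ε > 0. We need δ > 0 so that 0 < |u − 10| < δ implies |(-12u - 11) + 131| < ε.
Since (-12u - 11) + 131 = -12(u − 10), we have |(-12u - 11) + 131| = 12|u − 10|.
Thus it suffices that |u − 10| < ε/12.
Take δ = ε/12. If 0 < |u − 10| < δ then |(-12u - 11) + 131| = 12|u − 10| < 12·(ε/12) = ε.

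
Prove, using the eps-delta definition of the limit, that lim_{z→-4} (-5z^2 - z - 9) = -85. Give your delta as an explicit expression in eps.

Fix eps > 0. We want delta > 0 such that 0 < |z + 4| < delta implies |(-5z^2 - z - 9) + 85| < eps.
(-5z^2 - z - 9) + 85 = -5z^2 - z + 76 = (z + 4)(-5z + 19).
So |(-5z^2 - z - 9) + 85| = |z + 4|·|-5z + 19|.
Require delta ≤ 1. Then |z + 4| < 1 gives |z| < 5, and by the triangle inequality |-5z + 19| ≤ 5·5 + 19 = 44.
Hence |(-5z^2 - z - 9) + 85| ≤ 44|z + 4| < eps provided |z + 4| < eps/44.
Take delta = min(1, eps/44). Then 0 < |z + 4| < delta gives both |z + 4| < 1 and |z + 4| < eps/44, so |(-5z^2 - z - 9) + 85| < eps.

delta = min(1, eps/44)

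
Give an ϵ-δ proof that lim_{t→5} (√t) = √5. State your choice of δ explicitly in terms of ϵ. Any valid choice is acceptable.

δ = min(5, √5·ϵ)

Let ϵ > 0. We want δ > 0 such that 0 < |t − 5| < δ implies |√t − √5| < ϵ.
Rationalise: √t − √5 = (t − 5)/(√t + √5), so |√t − √5| = |t − 5|/(√t + √5).
Restrict δ ≤ 5 so that |t − 5| < 5 forces t > 0, and then √t + √5 > √5.
Hence |√t − √5| < |t − 5|/√5, which is < ϵ once |t − 5| < √5·ϵ.
Take δ = min(5, √5·ϵ). If 0 < |t − 5| < δ then t > 0 and |√t − √5| < |t − 5|/√5 < ϵ.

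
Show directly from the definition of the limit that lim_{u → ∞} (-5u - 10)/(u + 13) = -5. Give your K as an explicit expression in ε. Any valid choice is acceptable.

K = 55/ε

Let ε > 0 be given. We seek K > 0 such that u > K implies |(-5u - 10)/(u + 13) + 5| < ε.
(-5u - 10)/(u + 13) + 5 = ((-5u - 10) − (-5)(u + 13)) / ((u + 13)) = 55/((u + 13)).
For u > 0 we have u + 13 > u, so |(-5u - 10)/(u + 13) + 5| = 55/((u + 13)) < 55/(u) = 55/u.
Thus |(-5u - 10)/(u + 13) + 5| < ε whenever u > 55/ε.
Take K = 55/ε. If u > K then |(-5u - 10)/(u + 13) + 5| < 55/u < ε.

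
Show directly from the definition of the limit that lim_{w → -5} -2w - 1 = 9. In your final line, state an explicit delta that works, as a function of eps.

delta = eps/2

Fix eps > 0. We need delta > 0 so that 0 < |w + 5| < delta implies |(-2w - 1) − 9| < eps.
|(-2w - 1) − 9| = |-2w - 10| = 2|w + 5|.
So 2|w + 5| < eps exactly when |w + 5| < eps/2.
Choosing delta = eps/2 gives |(-2w - 1) − 9| = 2|w + 5| < eps whenever |w + 5| < delta.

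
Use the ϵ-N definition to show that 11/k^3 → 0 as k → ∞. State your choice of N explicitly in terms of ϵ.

N = (11/ϵ)^{1/3}

Let ϵ > 0. For k ≥ 1, |11/k^3 − 0| = 11/k^3.
11/k^3 < ϵ ⇔ k^3 > 11/ϵ ⇔ k > (11/ϵ)^{1/3}.
Take N = (11/ϵ)^{1/3}. Then k > N implies 11/k^3 < ϵ.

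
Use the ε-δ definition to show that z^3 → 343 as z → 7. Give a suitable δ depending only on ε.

Suppose ε > 0. We seek δ > 0 with 0 < |z − 7| < δ ⇒ |z^3 − 343| < ε.
Factor: z^3 − 343 = (z − 7)(z^2 + 7z + 49), so |z^3 − 343| = |z − 7|·|z^2 + 7z + 49|.
Impose δ ≤ 1 so that |z| < 8; then |z^2 + 7z + 49| ≤ 169.
Hence |z^3 − 343| ≤ 169|z − 7|, which is < ε once |z − 7| < ε/169.
Take δ = min(1, ε/169). If 0 < |z − 7| < δ then both bounds hold and |z^3 − 343| ≤ 169|z − 7| < 169·(ε/169) = ε.

δ = min(1, ε/169)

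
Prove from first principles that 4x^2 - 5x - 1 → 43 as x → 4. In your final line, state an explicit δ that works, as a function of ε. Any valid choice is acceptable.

δ = min(1, ε/31)

Let ε > 0. We want δ > 0 such that 0 < |x − 4| < δ implies |(4x^2 - 5x - 1) − 43| < ε.
(4x^2 - 5x - 1) − 43 = 4x^2 - 5x - 44 = (x − 4)(4x + 11).
So |(4x^2 - 5x - 1) − 43| = |x − 4|·|4x + 11|.
Require δ ≤ 1. Then |x − 4| < 1 gives |x| < 5, and by the triangle inequality |4x + 11| ≤ 4·5 + 11 = 31.
Hence |(4x^2 - 5x - 1) − 43| ≤ 31|x − 4| < ε provided |x − 4| < ε/31.
Choosing δ = min(1, ε/31) ensures both conditions, hence |(4x^2 - 5x - 1) − 43| < ε.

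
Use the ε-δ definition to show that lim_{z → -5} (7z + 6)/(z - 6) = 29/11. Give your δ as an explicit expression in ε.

Let ε > 0. We want δ > 0 with 0 < |z + 5| < δ ⇒ |(7z + 6)/(z - 6) − (29/11)| < ε.
Combining over a common denominator, (7z + 6)/(z - 6) − (29/11) = [(7z + 6)·(-11) − (-29)·(z - 6)] / [(-11)·(z - 6)] = -48(z + 5) / ((-11)(z - 6)).
So |(7z + 6)/(z - 6) − (29/11)| = 48|z + 5| / (11·|z − 6|).
Require δ ≤ 11/2, so |z − 6| ≥ |-11| − |z + 5| > 11 − 11/2 = 11/2.
Hence |(7z + 6)/(z - 6) − (29/11)| < 48|z + 5|/(11·(11/2)) = (96/121)|z + 5|, which is < ε once |z + 5| < (121/96)ε.
Take δ = min(11/2, (121/96)ε). Then 0 < |z + 5| < δ forces both bounds, so |(7z + 6)/(z - 6) − (29/11)| < ε.

δ = min(11/2, (121/96)ε)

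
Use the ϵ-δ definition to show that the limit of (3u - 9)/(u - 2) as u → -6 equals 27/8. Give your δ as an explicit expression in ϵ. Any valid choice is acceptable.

δ = min(4, (32/3)ϵ)

Let ϵ > 0 be given. We want δ > 0 with 0 < |u + 6| < δ ⇒ |(3u - 9)/(u - 2) − (27/8)| < ϵ.
Combining over a common denominator, (3u - 9)/(u - 2) − (27/8) = [(3u - 9)·(-8) − (-27)·(u - 2)] / [(-8)·(u - 2)] = 3(u + 6) / ((-8)(u - 2)).
So |(3u - 9)/(u - 2) − (27/8)| = 3|u + 6| / (8·|u − 2|).
Restrict δ ≤ 4. Then |u + 6| < 4 gives |u − 2| = |(u + 6) + (-8)| ≥ 8 − 4 = 4.
Hence |(3u - 9)/(u - 2) − (27/8)| < 3|u + 6|/(8·4) = (3/32)|u + 6|, which is < ϵ once |u + 6| < (32/3)ϵ.
Take δ = min(4, (32/3)ϵ). Then 0 < |u + 6| < δ forces both bounds, so |(3u - 9)/(u - 2) − (27/8)| < ϵ.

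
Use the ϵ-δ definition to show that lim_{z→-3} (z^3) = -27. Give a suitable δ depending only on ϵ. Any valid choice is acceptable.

Let ϵ > 0 be given. We seek δ > 0 with 0 < |z + 3| < δ ⇒ |z^3 + 27| < ϵ.
Factor: z^3 + 27 = (z + 3)(z^2 - 3z + 9), so |z^3 + 27| = |z + 3|·|z^2 - 3z + 9|.
Impose δ ≤ 2 so that |z| < 5; then |z^2 - 3z + 9| ≤ 49.
Hence |z^3 + 27| ≤ 49|z + 3|, which is < ϵ once |z + 3| < ϵ/49.
Take δ = min(2, ϵ/49). If 0 < |z + 3| < δ then both bounds hold and |z^3 + 27| ≤ 49|z + 3| < 49·(ϵ/49) = ϵ.

δ = min(2, ϵ/49)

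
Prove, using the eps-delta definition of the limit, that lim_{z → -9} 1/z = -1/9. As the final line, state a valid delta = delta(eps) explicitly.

delta = min(9/2, (81/2)eps)

Let eps > 0 be given. We seek delta > 0 such that 0 < |z + 9| < delta implies |1/z + 1/9| < eps.
|1/z + 1/9| = |-9 − z|/(9·|z|) = |z + 9|/(9|z|).
Restrict delta ≤ 9/2. Then |z + 9| < 9/2 gives |z| > 9/2, so 9|z| > 81/2.
Then |1/z + 1/9| < |z + 9|/(81/2), which is < eps when |z + 9| < (81/2)eps.
Take delta = min(9/2, (81/2)eps). Then 0 < |z + 9| < delta gives both |z + 9| < 9/2 and |z + 9| < (81/2)eps, so |1/z + 1/9| < eps.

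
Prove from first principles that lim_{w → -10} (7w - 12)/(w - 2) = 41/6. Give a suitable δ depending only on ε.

δ = min(6, 36ε)

Fix ε > 0. We want δ > 0 with 0 < |w + 10| < δ ⇒ |(7w - 12)/(w - 2) − (41/6)| < ε.
Combining over a common denominator, (7w - 12)/(w - 2) − (41/6) = [(7w - 12)·(-12) − (-82)·(w - 2)] / [(-12)·(w - 2)] = -2(w + 10) / ((-12)(w - 2)).
So |(7w - 12)/(w - 2) − (41/6)| = 2|w + 10| / (12·|w − 2|).
Require δ ≤ 6, so |w − 2| ≥ |-12| − |w + 10| > 12 − 6 = 6.
Hence |(7w - 12)/(w - 2) − (41/6)| < 2|w + 10|/(12·6) = (1/36)|w + 10|, which is < ε once |w + 10| < 36ε.
Take δ = min(6, 36ε). Then 0 < |w + 10| < δ forces both bounds, so |(7w - 12)/(w - 2) − (41/6)| < ε.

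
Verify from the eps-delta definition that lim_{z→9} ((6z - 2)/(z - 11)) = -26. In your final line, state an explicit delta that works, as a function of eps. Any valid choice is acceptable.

delta = min(1, (1/32)eps)

Let eps > 0 be given. We want delta > 0 with 0 < |z − 9| < delta ⇒ |(6z - 2)/(z - 11) + 26| < eps.
Combining over a common denominator, (6z - 2)/(z - 11) + 26 = [(6z - 2)·(-2) − 52·(z - 11)] / [(-2)·(z - 11)] = -64(z − 9) / ((-2)(z - 11)).
So |(6z - 2)/(z - 11) + 26| = 64|z − 9| / (2·|z − 11|).
Restrict delta ≤ 1. Then |z − 9| < 1 gives |z − 11| = |(z − 9) + (-2)| ≥ 2 − 1 = 1.
Hence |(6z - 2)/(z - 11) + 26| < 64|z − 9|/(2·1) = 32|z − 9|, which is < eps once |z − 9| < (1/32)eps.
Take delta = min(1, (1/32)eps). Then 0 < |z − 9| < delta forces both bounds, so |(6z - 2)/(z - 11) + 26| < eps.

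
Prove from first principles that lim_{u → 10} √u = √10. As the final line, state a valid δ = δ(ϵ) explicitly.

δ = min(10, √10·ϵ)

Suppose ϵ > 0. We want δ > 0 such that 0 < |u − 10| < δ implies |√u − √10| < ϵ.
Rationalise: √u − √10 = (u − 10)/(√u + √10), so |√u − √10| = |u − 10|/(√u + √10).
Restrict δ ≤ 10 so that |u − 10| < 10 forces u > 0, and then √u + √10 > √10.
Hence |√u − √10| < |u − 10|/√10, which is < ϵ once |u − 10| < √10·ϵ.
Take δ = min(10, √10·ϵ). If 0 < |u − 10| < δ then u > 0 and |√u − √10| < |u − 10|/√10 < ϵ.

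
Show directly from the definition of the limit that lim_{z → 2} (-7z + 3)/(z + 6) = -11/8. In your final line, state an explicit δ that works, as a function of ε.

Suppose ε > 0. We want δ > 0 with 0 < |z − 2| < δ ⇒ |(-7z + 3)/(z + 6) + 11/8| < ε.
Combining over a common denominator, (-7z + 3)/(z + 6) + 11/8 = [(-7z + 3)·8 − (-11)·(z + 6)] / [8·(z + 6)] = -45(z − 2) / (8(z + 6)).
So |(-7z + 3)/(z + 6) + 11/8| = 45|z − 2| / (8·|z + 6|).
Require δ ≤ 4, so |z + 6| ≥ |8| − |z − 2| > 8 − 4 = 4.
Hence |(-7z + 3)/(z + 6) + 11/8| < 45|z − 2|/(8·4) = (45/32)|z − 2|, which is < ε once |z − 2| < (32/45)ε.
Take δ = min(4, (32/45)ε). Then 0 < |z − 2| < δ forces both bounds, so |(-7z + 3)/(z + 6) + 11/8| < ε.

δ = min(4, (32/45)ε)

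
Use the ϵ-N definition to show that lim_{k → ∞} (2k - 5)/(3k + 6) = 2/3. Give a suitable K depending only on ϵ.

Fix ϵ > 0. For k ≥ 1, |(2k - 5)/(3k + 6) − (2/3)| = |-27|/(3(3k + 6)) = 27/(3(3k + 6)).
Since 3k + 6 ≥ 3k for k ≥ 1, this is ≤ 27/(3·3k) = 3/k.
So |(2k - 5)/(3k + 6) − (2/3)| < ϵ whenever k > 3/ϵ.
Take K = 3/ϵ. If k > K then |(2k - 5)/(3k + 6) − (2/3)| ≤ 3/k < ϵ.

K = 3/ϵ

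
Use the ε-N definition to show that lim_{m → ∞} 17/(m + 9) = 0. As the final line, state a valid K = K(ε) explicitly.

Let ε > 0. For m ≥ 1, |17/(m + 9) − 0| = 17/(m + 9) ≤ 17/m.
We need 17/m < ε, i.e. m > 17/ε.
Take K = 17/ε. If m > K then |17/(m + 9)| ≤ 17/m < ε.

K = 17/ε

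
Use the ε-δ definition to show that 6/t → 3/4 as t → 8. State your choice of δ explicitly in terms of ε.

δ = min(4, (16/3)ε)

Let ε > 0. We seek δ > 0 such that 0 < |t − 8| < δ implies |6/t − (3/4)| < ε.
|6/t − (3/4)| = 6·|8 − t|/(8·|t|) = 6|t − 8|/(8|t|).
Restrict δ ≤ 4. Then |t − 8| < 4 gives |t| > 4, so 8|t| > 32.
Then |6/t − (3/4)| < 6|t − 8|/32, which is < ε when |t − 8| < (16/3)ε.
Take δ = min(4, (16/3)ε). Then 0 < |t − 8| < δ gives both |t − 8| < 4 and |t − 8| < (16/3)ε, so |6/t − (3/4)| < ε.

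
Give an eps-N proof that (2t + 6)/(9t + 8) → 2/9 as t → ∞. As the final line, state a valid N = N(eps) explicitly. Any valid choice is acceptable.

Suppose eps > 0. We seek N > 0 such that t > N implies |(2t + 6)/(9t + 8) − (2/9)| < eps.
(2t + 6)/(9t + 8) − (2/9) = (9(2t + 6) − 2(9t + 8)) / (9(9t + 8)) = 38/(9(9t + 8)).
For t > 0 we have 9t + 8 > 9t, so |(2t + 6)/(9t + 8) − (2/9)| = 38/(9(9t + 8)) < 38/(9·9t) = (38/81)/t.
Thus |(2t + 6)/(9t + 8) − (2/9)| < eps whenever t > (38/81)/eps.
Take N = (38/81)/eps. If t > N then |(2t + 6)/(9t + 8) − (2/9)| < (38/81)/t < eps.

N = (38/81)/eps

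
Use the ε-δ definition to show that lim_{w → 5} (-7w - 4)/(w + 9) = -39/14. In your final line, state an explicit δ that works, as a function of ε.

δ = min(7, (98/59)ε)

Let ε > 0. We want δ > 0 with 0 < |w − 5| < δ ⇒ |(-7w - 4)/(w + 9) + 39/14| < ε.
Combining over a common denominator, (-7w - 4)/(w + 9) + 39/14 = [(-7w - 4)·14 − (-39)·(w + 9)] / [14·(w + 9)] = -59(w − 5) / (14(w + 9)).
So |(-7w - 4)/(w + 9) + 39/14| = 59|w − 5| / (14·|w + 9|).
Restrict δ ≤ 7. Then |w − 5| < 7 gives |w + 9| = |(w − 5) + 14| ≥ 14 − 7 = 7.
Hence |(-7w - 4)/(w + 9) + 39/14| < 59|w − 5|/(14·7) = (59/98)|w − 5|, which is < ε once |w − 5| < (98/59)ε.
Take δ = min(7, (98/59)ε). Then 0 < |w − 5| < δ forces both bounds, so |(-7w - 4)/(w + 9) + 39/14| < ε.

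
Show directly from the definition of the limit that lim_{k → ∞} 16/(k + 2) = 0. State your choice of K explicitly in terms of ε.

K = 16/ε

Let ε > 0 be given. For k ≥ 1, |16/(k + 2) − 0| = 16/(k + 2) ≤ 16/k.
We need 16/k < ε, i.e. k > 16/ε.
Take K = 16/ε. If k > K then |16/(k + 2)| ≤ 16/k < ε.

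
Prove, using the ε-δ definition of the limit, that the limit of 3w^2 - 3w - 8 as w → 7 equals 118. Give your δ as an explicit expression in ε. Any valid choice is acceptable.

δ = min(1, ε/42)

Let ε > 0 be given. We want δ > 0 such that 0 < |w − 7| < δ implies |(3w^2 - 3w - 8) − 118| < ε.
(3w^2 - 3w - 8) − 118 = 3w^2 - 3w - 126 = (w − 7)(3w + 18).
So |(3w^2 - 3w - 8) − 118| = |w − 7|·|3w + 18|.
Require δ ≤ 1. Then |w − 7| < 1 gives |w| < 8, and by the triangle inequality |3w + 18| ≤ 3·8 + 18 = 42.
Hence |(3w^2 - 3w - 8) − 118| ≤ 42|w − 7| < ε provided |w − 7| < ε/42.
Take δ = min(1, ε/42). Then 0 < |w − 7| < δ gives both |w − 7| < 1 and |w − 7| < ε/42, so |(3w^2 - 3w - 8) − 118| < ε.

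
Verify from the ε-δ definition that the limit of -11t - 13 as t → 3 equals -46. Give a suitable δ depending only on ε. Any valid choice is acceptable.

δ = ε/11

Let ε > 0 be given. We need δ > 0 so that 0 < |t − 3| < δ implies |(-11t - 13) + 46| < ε.
|(-11t - 13) + 46| = |-11t + 33| = 11|t − 3|.
Thus it suffices that |t − 3| < ε/11.
Choosing δ = ε/11 gives |(-11t - 13) + 46| = 11|t − 3| < ε whenever |t − 3| < δ.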